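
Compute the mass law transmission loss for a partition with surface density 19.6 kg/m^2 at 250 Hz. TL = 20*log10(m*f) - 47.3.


m * f = 19.6 * 250 = 4900
20*log10(4900) = 73.8039 dB
TL = 73.8039 - 47.3 = 26.504 dB


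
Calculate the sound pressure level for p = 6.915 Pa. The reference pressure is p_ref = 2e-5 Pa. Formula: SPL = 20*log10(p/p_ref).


p / p_ref = 6.915 / 2e-5 = 345750
SPL = 20 * log10(345750) = 110.78 dB


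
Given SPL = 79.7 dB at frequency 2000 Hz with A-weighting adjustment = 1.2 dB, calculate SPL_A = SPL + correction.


A-weighting table: 2000 Hz -> 1.2 dB correction
SPL_A = SPL + correction = 79.7 + (1.2) = 80.9 dBA


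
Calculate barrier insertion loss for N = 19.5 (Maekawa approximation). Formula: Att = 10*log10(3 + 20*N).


3 + 20*N = 3 + 20*19.5 = 393
Att = 10*log10(393) = 25.944 dB


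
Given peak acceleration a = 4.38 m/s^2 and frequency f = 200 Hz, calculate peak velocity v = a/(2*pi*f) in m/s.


omega = 2*pi*f = 2*pi*200 = 1256.64 rad/s
v = a / omega = 4.38 / 1256.64 = 0.0034855 m/s


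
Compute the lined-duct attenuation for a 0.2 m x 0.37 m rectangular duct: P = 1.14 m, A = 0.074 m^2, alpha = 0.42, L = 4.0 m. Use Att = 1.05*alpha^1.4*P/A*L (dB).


alpha^1.4 = 0.42^1.4 = 0.296858
Attenuation rate = 1.05 * alpha^1.4 * P / A
= 1.05 * 0.296858 * 1.14 / 0.074 = 4.80188 dB/m
Total Att = 4.80188 * 4.0 = 19.208 dB


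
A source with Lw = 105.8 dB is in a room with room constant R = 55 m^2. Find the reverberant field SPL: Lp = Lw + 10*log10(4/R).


4/R = 4/55 = 0.0727273
Lp = 105.8 + 10*log10(0.0727273) = 94.417 dB


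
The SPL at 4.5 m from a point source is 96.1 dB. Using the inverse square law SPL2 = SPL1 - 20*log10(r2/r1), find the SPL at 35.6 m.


r2/r1 = 35.6/4.5 = 7.91111
Correction = 20*log10(7.91111) = 17.9647 dB
SPL2 = 96.1 - 17.9647 = 78.135 dB


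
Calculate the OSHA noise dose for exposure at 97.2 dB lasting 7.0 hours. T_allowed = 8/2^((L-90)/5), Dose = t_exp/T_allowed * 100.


T_allowed = 8 / 2^((97.2 - 90)/5) = 2.94854 hr
Dose = 7.0 / 2.94854 * 100 = 237.41 %


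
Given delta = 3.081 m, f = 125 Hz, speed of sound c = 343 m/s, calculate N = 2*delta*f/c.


N = 2*delta*f/c = 2*delta/lambda, where lambda = c/f
lambda = 343 / 125 = 2.744 m
N = 2 * 3.081 / 2.744 = 2.2456


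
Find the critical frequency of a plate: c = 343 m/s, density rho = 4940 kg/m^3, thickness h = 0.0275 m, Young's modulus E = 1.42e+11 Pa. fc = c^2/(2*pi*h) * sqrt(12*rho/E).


12*rho/E = 12*4940/1.42e+11 = 4.17465e-07
sqrt(12*rho/E) = sqrt(4.17465e-07) = 0.000646115
c^2/(2*pi*h) = 343^2/(2*pi*0.0275) = 680888
fc = 680888 * 0.000646115 = 439.93 Hz


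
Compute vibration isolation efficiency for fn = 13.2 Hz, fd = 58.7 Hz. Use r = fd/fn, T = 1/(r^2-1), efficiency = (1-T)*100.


r = 58.7 / 13.2 = 4.44697
r^2 - 1 = 4.44697^2 - 1 = 18.7755
T = 1/18.7755 = 0.0532609
Efficiency = (1 - 0.0532609)*100 = 94.674 %


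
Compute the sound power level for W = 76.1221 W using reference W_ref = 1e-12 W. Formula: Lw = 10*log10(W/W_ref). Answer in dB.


W / W_ref = 76.1221 / 1e-12 = 7.61221e+13
Lw = 10 * log10(7.61221e+13) = 138.82 dB


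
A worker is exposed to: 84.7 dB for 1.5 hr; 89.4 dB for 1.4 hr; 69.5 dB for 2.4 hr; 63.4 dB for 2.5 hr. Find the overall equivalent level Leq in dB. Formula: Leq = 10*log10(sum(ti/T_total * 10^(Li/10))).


T_total = 1.5 + 1.4 + 2.4 + 2.5 = 7.8 hr
(1.5/7.8) * 10^(84.7/10) = 5.6754e+07
(1.4/7.8) * 10^(89.4/10) = 1.56327e+08
(2.4/7.8) * 10^(69.5/10) = 2.74231e+06
(2.5/7.8) * 10^(63.4/10) = 701206
Sum = 5.6754e+07 + 1.56327e+08 + 2.74231e+06 + 701206 = 2.16525e+08
Leq = 10*log10(2.16525e+08) = 83.355 dB


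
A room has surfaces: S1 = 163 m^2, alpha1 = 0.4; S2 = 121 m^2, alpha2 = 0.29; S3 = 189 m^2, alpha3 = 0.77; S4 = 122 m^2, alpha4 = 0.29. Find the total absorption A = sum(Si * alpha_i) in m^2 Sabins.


163 * 0.4 = 65.2
121 * 0.29 = 35.09
189 * 0.77 = 145.53
122 * 0.29 = 35.38
A_total = 65.2 + 35.09 + 145.53 + 35.38 = 281.2 m^2


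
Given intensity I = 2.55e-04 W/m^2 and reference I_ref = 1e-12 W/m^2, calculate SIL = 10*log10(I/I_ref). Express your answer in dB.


I / I_ref = 2.55e-04 / 1e-12 = 2.55e+08
SIL = 10 * log10(2.55e+08) = 84.065 dB


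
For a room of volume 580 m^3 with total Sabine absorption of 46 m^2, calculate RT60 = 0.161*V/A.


RT60 = 0.161 * 580 / 46 = 2.03 s


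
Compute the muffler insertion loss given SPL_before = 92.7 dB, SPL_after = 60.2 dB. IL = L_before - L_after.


Insertion loss = SPL without muffler - SPL with muffler
IL = 92.7 - 60.2 = 32.5 dB


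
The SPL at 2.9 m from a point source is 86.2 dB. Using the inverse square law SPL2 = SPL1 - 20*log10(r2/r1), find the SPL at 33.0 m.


r2/r1 = 33.0/2.9 = 11.3793
Correction = 20*log10(11.3793) = 21.1223 dB
SPL2 = 86.2 - 21.1223 = 65.078 dB


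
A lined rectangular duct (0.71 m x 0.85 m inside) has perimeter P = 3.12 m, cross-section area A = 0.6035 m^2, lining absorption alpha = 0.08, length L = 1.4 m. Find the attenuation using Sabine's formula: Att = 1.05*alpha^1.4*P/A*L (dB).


alpha^1.4 = 0.08^1.4 = 0.029129
Attenuation rate = 1.05 * alpha^1.4 * P / A
= 1.05 * 0.029129 * 3.12 / 0.6035 = 0.158122 dB/m
Total Att = 0.158122 * 1.4 = 0.22137 dB


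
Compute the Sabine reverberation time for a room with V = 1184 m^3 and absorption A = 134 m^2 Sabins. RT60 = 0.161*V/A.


RT60 = 0.161 * 1184 / 134 = 1.4226 s


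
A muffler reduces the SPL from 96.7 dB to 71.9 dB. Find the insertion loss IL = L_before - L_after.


Insertion loss = SPL without muffler - SPL with muffler
IL = 96.7 - 71.9 = 24.8 dB


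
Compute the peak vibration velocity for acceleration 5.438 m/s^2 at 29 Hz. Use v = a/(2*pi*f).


omega = 2*pi*f = 2*pi*29 = 182.212 rad/s
v = a / omega = 5.438 / 182.212 = 0.029844 m/s


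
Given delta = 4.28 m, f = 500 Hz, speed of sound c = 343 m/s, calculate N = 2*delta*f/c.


N = 2*delta*f/c = 2*delta/lambda, where lambda = c/f
lambda = 343 / 500 = 0.686 m
N = 2 * 4.28 / 0.686 = 12.478


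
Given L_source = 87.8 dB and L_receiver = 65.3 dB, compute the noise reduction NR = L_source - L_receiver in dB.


NR = L_source - L_receiver (difference between source and receiving room levels)
NR = 87.8 - 65.3 = 22.5 dB


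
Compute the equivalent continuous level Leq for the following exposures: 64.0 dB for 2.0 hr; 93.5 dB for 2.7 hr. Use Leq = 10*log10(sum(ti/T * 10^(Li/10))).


T_total = 2.0 + 2.7 = 4.7 hr
(2.0/4.7) * 10^(64.0/10) = 1.06889e+06
(2.7/4.7) * 10^(93.5/10) = 1.28607e+09
Sum = 1.06889e+06 + 1.28607e+09 = 1.28714e+09
Leq = 10*log10(1.28714e+09) = 91.096 dB


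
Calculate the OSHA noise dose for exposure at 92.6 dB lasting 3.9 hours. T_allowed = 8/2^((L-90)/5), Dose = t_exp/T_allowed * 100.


T_allowed = 8 / 2^((92.6 - 90)/5) = 5.57897 hr
Dose = 3.9 / 5.57897 * 100 = 69.905 %


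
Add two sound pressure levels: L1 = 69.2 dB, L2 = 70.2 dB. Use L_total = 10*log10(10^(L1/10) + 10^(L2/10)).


10^(69.2/10) = 8.31764e+06
10^(70.2/10) = 1.04713e+07
Sum = 8.31764e+06 + 1.04713e+07 = 1.87889e+07
L_total = 10*log10(1.87889e+07) = 72.739 dB


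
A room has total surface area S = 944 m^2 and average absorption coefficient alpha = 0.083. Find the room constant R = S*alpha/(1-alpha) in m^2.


R = 944 * 0.083 / (1 - 0.083) = 85.444 m^2


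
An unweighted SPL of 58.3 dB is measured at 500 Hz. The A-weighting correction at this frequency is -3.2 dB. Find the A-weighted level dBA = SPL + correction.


A-weighting table: 500 Hz -> -3.2 dB correction
SPL_A = SPL + correction = 58.3 + (-3.2) = 55.1 dBA


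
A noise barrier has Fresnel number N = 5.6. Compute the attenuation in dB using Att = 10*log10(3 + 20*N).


3 + 20*N = 3 + 20*5.6 = 115
Att = 10*log10(115) = 20.607 dB


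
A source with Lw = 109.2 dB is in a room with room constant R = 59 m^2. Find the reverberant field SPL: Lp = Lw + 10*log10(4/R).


4/R = 4/59 = 0.0677966
Lp = 109.2 + 10*log10(0.0677966) = 97.512 dB


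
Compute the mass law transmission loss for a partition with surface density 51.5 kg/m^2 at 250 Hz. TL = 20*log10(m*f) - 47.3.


m * f = 51.5 * 250 = 12875
20*log10(12875) = 82.1949 dB
TL = 82.1949 - 47.3 = 34.895 dB


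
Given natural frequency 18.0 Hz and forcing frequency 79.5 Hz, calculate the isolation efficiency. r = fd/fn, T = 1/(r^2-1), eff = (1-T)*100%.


r = 79.5 / 18.0 = 4.41667
r^2 - 1 = 4.41667^2 - 1 = 18.507
T = 1/18.507 = 0.0540336
Efficiency = (1 - 0.0540336)*100 = 94.597 %


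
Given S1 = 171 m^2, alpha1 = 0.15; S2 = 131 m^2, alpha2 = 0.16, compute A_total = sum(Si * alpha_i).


171 * 0.15 = 25.65
131 * 0.16 = 20.96
A_total = 25.65 + 20.96 = 46.61 m^2


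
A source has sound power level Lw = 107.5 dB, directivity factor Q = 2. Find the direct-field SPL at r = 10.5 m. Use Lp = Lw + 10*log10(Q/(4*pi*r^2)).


4*pi*r^2 = 4*pi*10.5^2 = 1385.44 m^2
Q / (4*pi*r^2) = 2 / 1385.44 = 0.00144358
Lp = 107.5 + 10*log10(0.00144358) = 79.094 dB


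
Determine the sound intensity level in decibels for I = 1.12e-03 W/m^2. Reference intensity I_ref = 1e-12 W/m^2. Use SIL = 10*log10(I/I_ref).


I / I_ref = 1.12e-03 / 1e-12 = 1.12e+09
SIL = 10 * log10(1.12e+09) = 90.492 dB


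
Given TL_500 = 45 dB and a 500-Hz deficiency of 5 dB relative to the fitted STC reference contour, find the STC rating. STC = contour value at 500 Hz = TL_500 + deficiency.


By ASTM E413, STC = value of the fitted reference contour at 500 Hz.
Contour value at 500 Hz = TL_500 + deficiency = 45 + 5 = 50
STC = 50


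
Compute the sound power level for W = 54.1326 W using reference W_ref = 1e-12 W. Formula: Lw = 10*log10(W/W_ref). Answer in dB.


W / W_ref = 54.1326 / 1e-12 = 5.41326e+13
Lw = 10 * log10(5.41326e+13) = 137.33 dB


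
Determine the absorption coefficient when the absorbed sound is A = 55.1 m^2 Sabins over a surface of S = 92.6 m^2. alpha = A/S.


Absorption coefficient = absorbed power / incident power
alpha = A / S = 55.1 / 92.6 = 0.59503


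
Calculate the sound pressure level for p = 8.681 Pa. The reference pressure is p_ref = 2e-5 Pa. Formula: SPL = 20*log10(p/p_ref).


p / p_ref = 8.681 / 2e-5 = 434050
SPL = 20 * log10(434050) = 112.75 dB


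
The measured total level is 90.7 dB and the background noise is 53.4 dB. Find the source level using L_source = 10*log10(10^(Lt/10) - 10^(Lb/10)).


10^(90.7/10) = 1.1749e+09
10^(53.4/10) = 218776
Difference = 1.1749e+09 - 218776 = 1.17468e+09
L_source = 10*log10(1.17468e+09) = 90.699 dB


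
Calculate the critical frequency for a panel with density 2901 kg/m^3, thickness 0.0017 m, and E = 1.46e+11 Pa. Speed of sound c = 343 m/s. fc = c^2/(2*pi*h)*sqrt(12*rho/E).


12*rho/E = 12*2901/1.46e+11 = 2.38438e-07
sqrt(12*rho/E) = sqrt(2.38438e-07) = 0.000488301
c^2/(2*pi*h) = 343^2/(2*pi*0.0017) = 1.10144e+07
fc = 1.10144e+07 * 0.000488301 = 5378.3 Hz


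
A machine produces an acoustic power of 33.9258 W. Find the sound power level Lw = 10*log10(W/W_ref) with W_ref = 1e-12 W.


W / W_ref = 33.9258 / 1e-12 = 3.39258e+13
Lw = 10 * log10(3.39258e+13) = 135.31 dB


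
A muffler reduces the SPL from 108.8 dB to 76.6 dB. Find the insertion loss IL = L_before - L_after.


Insertion loss = SPL without muffler - SPL with muffler
IL = 108.8 - 76.6 = 32.2 dB


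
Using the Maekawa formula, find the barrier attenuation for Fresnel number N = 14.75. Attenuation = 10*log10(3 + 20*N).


3 + 20*N = 3 + 20*14.75 = 298
Att = 10*log10(298) = 24.742 dB


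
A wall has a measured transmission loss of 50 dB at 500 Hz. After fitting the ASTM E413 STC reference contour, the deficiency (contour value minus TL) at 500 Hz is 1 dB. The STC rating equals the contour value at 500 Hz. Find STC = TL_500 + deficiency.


By ASTM E413, STC = value of the fitted reference contour at 500 Hz.
Contour value at 500 Hz = TL_500 + deficiency = 50 + 1 = 51
STC = 51


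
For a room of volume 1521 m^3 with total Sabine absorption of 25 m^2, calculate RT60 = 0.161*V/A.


RT60 = 0.161 * 1521 / 25 = 9.7952 s


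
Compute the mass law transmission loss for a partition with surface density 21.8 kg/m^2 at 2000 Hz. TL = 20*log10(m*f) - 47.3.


m * f = 21.8 * 2000 = 43600
20*log10(43600) = 92.7897 dB
TL = 92.7897 - 47.3 = 45.49 dB


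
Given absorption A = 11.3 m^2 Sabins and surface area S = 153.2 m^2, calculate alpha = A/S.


Absorption coefficient = absorbed power / incident power
alpha = A / S = 11.3 / 153.2 = 0.07376


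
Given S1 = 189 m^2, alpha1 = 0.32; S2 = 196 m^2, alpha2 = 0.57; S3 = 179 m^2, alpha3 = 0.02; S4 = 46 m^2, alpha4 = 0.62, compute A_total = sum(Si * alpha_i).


189 * 0.32 = 60.48
196 * 0.57 = 111.72
179 * 0.02 = 3.58
46 * 0.62 = 28.52
A_total = 60.48 + 111.72 + 3.58 + 28.52 = 204.3 m^2


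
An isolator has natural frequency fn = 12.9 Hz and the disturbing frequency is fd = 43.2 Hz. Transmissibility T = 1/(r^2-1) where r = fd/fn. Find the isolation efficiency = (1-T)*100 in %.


r = 43.2 / 12.9 = 3.34884
r^2 - 1 = 3.34884^2 - 1 = 10.2147
T = 1/10.2147 = 0.0978981
Efficiency = (1 - 0.0978981)*100 = 90.21 %


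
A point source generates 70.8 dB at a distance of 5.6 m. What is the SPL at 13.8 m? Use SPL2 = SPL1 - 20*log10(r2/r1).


r2/r1 = 13.8/5.6 = 2.46429
Correction = 20*log10(2.46429) = 7.83384 dB
SPL2 = 70.8 - 7.83384 = 62.966 dB


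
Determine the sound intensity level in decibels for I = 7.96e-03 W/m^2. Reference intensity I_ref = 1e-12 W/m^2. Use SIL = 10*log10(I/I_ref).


I / I_ref = 7.96e-03 / 1e-12 = 7.96e+09
SIL = 10 * log10(7.96e+09) = 99.009 dB


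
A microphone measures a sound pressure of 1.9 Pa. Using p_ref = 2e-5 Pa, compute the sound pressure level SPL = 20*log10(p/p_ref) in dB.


p / p_ref = 1.9 / 2e-5 = 95000
SPL = 20 * log10(95000) = 99.554 dB


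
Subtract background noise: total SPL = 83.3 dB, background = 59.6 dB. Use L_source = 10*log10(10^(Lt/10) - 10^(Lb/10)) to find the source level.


10^(83.3/10) = 2.13796e+08
10^(59.6/10) = 912011
Difference = 2.13796e+08 - 912011 = 2.12884e+08
L_source = 10*log10(2.12884e+08) = 83.281 dB


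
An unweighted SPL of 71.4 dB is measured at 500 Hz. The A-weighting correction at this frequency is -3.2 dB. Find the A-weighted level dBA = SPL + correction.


A-weighting table: 500 Hz -> -3.2 dB correction
SPL_A = SPL + correction = 71.4 + (-3.2) = 68.2 dBA


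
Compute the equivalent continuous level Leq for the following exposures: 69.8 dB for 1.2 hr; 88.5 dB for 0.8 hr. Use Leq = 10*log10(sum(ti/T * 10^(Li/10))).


T_total = 1.2 + 0.8 = 2.0 hr
(1.2/2.0) * 10^(69.8/10) = 5.72996e+06
(0.8/2.0) * 10^(88.5/10) = 2.83178e+08
Sum = 5.72996e+06 + 2.83178e+08 = 2.88908e+08
Leq = 10*log10(2.88908e+08) = 84.608 dB


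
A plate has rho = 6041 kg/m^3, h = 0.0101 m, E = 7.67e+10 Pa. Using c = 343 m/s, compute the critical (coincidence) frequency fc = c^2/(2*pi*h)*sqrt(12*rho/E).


12*rho/E = 12*6041/7.67e+10 = 9.45137e-07
sqrt(12*rho/E) = sqrt(9.45137e-07) = 0.000972182
c^2/(2*pi*h) = 343^2/(2*pi*0.0101) = 1.8539e+06
fc = 1.8539e+06 * 0.000972182 = 1802.3 Hz


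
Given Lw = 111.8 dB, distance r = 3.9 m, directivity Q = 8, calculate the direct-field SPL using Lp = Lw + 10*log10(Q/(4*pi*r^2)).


4*pi*r^2 = 4*pi*3.9^2 = 191.134 m^2
Q / (4*pi*r^2) = 8 / 191.134 = 0.0418555
Lp = 111.8 + 10*log10(0.0418555) = 98.018 dB


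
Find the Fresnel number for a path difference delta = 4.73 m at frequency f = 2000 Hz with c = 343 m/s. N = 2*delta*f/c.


N = 2*delta*f/c = 2*delta/lambda, where lambda = c/f
lambda = 343 / 2000 = 0.1715 m
N = 2 * 4.73 / 0.1715 = 55.16


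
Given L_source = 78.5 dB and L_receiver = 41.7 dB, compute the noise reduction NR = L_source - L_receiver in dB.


NR = L_source - L_receiver (difference between source and receiving room levels)
NR = 78.5 - 41.7 = 36.8 dB


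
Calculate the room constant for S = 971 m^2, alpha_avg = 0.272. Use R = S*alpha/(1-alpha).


R = 971 * 0.272 / (1 - 0.272) = 362.79 m^2


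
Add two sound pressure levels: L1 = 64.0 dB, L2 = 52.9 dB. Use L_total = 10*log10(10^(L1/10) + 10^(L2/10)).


10^(64.0/10) = 2.51189e+06
10^(52.9/10) = 194984
Sum = 2.51189e+06 + 194984 = 2.70687e+06
L_total = 10*log10(2.70687e+06) = 64.325 dB


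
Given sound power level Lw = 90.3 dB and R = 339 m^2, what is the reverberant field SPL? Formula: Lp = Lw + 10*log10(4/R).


4/R = 4/339 = 0.0117994
Lp = 90.3 + 10*log10(0.0117994) = 71.019 dB


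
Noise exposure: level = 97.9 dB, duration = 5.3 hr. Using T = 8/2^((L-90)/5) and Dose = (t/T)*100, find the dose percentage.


T_allowed = 8 / 2^((97.9 - 90)/5) = 2.67586 hr
Dose = 5.3 / 2.67586 * 100 = 198.07 %


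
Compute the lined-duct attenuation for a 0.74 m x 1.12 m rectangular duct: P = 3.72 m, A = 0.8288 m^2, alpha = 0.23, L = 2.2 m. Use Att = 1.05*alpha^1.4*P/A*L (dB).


alpha^1.4 = 0.23^1.4 = 0.127767
Attenuation rate = 1.05 * alpha^1.4 * P / A
= 1.05 * 0.127767 * 3.72 / 0.8288 = 0.602145 dB/m
Total Att = 0.602145 * 2.2 = 1.3247 dB


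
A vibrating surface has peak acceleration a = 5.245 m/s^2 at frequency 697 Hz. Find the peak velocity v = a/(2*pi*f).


omega = 2*pi*f = 2*pi*697 = 4379.38 rad/s
v = a / omega = 5.245 / 4379.38 = 0.0011977 m/s


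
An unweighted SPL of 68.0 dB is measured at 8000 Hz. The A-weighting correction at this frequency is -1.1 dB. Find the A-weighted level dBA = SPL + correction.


A-weighting table: 8000 Hz -> -1.1 dB correction
SPL_A = SPL + correction = 68.0 + (-1.1) = 66.9 dBA


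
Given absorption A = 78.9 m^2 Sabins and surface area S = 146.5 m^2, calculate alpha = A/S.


Absorption coefficient = absorbed power / incident power
alpha = A / S = 78.9 / 146.5 = 0.53857


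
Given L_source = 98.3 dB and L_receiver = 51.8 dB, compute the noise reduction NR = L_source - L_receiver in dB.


NR = L_source - L_receiver (difference between source and receiving room levels)
NR = 98.3 - 51.8 = 46.5 dB


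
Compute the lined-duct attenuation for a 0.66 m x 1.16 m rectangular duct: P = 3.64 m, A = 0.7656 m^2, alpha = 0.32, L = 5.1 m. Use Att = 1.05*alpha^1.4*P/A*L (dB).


alpha^1.4 = 0.32^1.4 = 0.202866
Attenuation rate = 1.05 * alpha^1.4 * P / A
= 1.05 * 0.202866 * 3.64 / 0.7656 = 1.01274 dB/m
Total Att = 1.01274 * 5.1 = 5.165 dB


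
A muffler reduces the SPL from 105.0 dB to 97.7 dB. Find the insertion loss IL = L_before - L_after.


Insertion loss = SPL without muffler - SPL with muffler
IL = 105.0 - 97.7 = 7.3 dB


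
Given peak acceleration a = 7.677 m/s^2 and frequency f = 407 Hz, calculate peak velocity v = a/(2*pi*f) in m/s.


omega = 2*pi*f = 2*pi*407 = 2557.26 rad/s
v = a / omega = 7.677 / 2557.26 = 0.003002 m/s


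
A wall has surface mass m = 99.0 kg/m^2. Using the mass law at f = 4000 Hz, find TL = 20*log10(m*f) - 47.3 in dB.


m * f = 99.0 * 4000 = 396000
20*log10(396000) = 111.954 dB
TL = 111.954 - 47.3 = 64.654 dB


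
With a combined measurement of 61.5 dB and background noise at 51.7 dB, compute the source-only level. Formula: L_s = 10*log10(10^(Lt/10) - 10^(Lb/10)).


10^(61.5/10) = 1.41254e+06
10^(51.7/10) = 147911
Difference = 1.41254e+06 - 147911 = 1.26463e+06
L_source = 10*log10(1.26463e+06) = 61.02 dB


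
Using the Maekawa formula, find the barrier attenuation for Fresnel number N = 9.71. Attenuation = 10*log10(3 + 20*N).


3 + 20*N = 3 + 20*9.71 = 197.2
Att = 10*log10(197.2) = 22.949 dB


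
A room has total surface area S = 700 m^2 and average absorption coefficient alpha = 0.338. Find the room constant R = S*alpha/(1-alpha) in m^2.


R = 700 * 0.338 / (1 - 0.338) = 357.4 m^2


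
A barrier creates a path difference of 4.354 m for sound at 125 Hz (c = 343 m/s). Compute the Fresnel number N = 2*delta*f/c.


N = 2*delta*f/c = 2*delta/lambda, where lambda = c/f
lambda = 343 / 125 = 2.744 m
N = 2 * 4.354 / 2.744 = 3.1735


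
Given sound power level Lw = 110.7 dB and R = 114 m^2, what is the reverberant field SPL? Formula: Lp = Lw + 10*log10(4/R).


4/R = 4/114 = 0.0350877
Lp = 110.7 + 10*log10(0.0350877) = 96.152 dB


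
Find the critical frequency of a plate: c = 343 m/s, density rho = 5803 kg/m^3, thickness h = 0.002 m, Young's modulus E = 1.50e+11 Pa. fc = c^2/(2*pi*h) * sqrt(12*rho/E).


12*rho/E = 12*5803/1.50e+11 = 4.6424e-07
sqrt(12*rho/E) = sqrt(4.6424e-07) = 0.000681352
c^2/(2*pi*h) = 343^2/(2*pi*0.002) = 9.36221e+06
fc = 9.36221e+06 * 0.000681352 = 6379 Hz


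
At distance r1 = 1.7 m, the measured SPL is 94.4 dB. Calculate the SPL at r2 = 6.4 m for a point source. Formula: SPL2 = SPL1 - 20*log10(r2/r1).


r2/r1 = 6.4/1.7 = 3.76471
Correction = 20*log10(3.76471) = 11.5146 dB
SPL2 = 94.4 - 11.5146 = 82.885 dB


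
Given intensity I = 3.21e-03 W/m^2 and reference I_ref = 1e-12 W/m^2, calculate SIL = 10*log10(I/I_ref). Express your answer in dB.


I / I_ref = 3.21e-03 / 1e-12 = 3.21e+09
SIL = 10 * log10(3.21e+09) = 95.065 dB


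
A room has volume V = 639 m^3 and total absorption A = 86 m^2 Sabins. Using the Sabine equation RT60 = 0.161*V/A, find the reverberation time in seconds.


RT60 = 0.161 * 639 / 86 = 1.1963 s


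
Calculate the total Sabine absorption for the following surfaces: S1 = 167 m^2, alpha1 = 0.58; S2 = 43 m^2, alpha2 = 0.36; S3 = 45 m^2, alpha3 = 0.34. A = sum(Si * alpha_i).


167 * 0.58 = 96.86
43 * 0.36 = 15.48
45 * 0.34 = 15.3
A_total = 96.86 + 15.48 + 15.3 = 127.64 m^2


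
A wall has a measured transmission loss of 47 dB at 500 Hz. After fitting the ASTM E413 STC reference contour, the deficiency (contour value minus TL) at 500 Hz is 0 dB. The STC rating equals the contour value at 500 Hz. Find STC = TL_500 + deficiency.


By ASTM E413, STC = value of the fitted reference contour at 500 Hz.
Contour value at 500 Hz = TL_500 + deficiency = 47 + 0 = 47
STC = 47


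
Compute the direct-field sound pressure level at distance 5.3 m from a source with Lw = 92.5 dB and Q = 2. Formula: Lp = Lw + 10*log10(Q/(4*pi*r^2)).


4*pi*r^2 = 4*pi*5.3^2 = 352.989 m^2
Q / (4*pi*r^2) = 2 / 352.989 = 0.0056659
Lp = 92.5 + 10*log10(0.0056659) = 70.033 dB


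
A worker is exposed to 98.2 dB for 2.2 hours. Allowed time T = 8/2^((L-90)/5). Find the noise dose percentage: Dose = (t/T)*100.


T_allowed = 8 / 2^((98.2 - 90)/5) = 2.56685 hr
Dose = 2.2 / 2.56685 * 100 = 85.708 %


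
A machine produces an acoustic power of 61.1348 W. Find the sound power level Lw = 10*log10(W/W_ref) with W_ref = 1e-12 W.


W / W_ref = 61.1348 / 1e-12 = 6.11348e+13
Lw = 10 * log10(6.11348e+13) = 137.86 dB


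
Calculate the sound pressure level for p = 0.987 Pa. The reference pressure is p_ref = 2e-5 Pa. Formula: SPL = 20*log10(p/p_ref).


p / p_ref = 0.987 / 2e-5 = 49350
SPL = 20 * log10(49350) = 93.866 dB


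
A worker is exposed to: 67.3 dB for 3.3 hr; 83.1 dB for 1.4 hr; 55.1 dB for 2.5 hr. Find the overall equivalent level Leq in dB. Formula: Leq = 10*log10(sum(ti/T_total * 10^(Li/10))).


T_total = 3.3 + 1.4 + 2.5 = 7.2 hr
(3.3/7.2) * 10^(67.3/10) = 2.4614e+06
(1.4/7.2) * 10^(83.1/10) = 3.97005e+07
(2.5/7.2) * 10^(55.1/10) = 112359
Sum = 2.4614e+06 + 3.97005e+07 + 112359 = 4.22743e+07
Leq = 10*log10(4.22743e+07) = 76.261 dB


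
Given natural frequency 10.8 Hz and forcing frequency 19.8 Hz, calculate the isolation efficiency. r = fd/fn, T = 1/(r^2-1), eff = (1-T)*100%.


r = 19.8 / 10.8 = 1.83333
r^2 - 1 = 1.83333^2 - 1 = 2.3611
T = 1/2.3611 = 0.423531
Efficiency = (1 - 0.423531)*100 = 57.647 %


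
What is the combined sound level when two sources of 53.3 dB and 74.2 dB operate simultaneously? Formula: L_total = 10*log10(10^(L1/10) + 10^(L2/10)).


10^(53.3/10) = 213796
10^(74.2/10) = 2.63027e+07
Sum = 213796 + 2.63027e+07 = 2.65165e+07
L_total = 10*log10(2.65165e+07) = 74.235 dB


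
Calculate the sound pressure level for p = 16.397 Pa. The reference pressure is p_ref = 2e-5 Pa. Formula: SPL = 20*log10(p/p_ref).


p / p_ref = 16.397 / 2e-5 = 819850
SPL = 20 * log10(819850) = 118.27 dB


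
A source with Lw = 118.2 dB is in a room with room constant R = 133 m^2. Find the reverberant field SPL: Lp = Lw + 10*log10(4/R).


4/R = 4/133 = 0.0300752
Lp = 118.2 + 10*log10(0.0300752) = 102.98 dB


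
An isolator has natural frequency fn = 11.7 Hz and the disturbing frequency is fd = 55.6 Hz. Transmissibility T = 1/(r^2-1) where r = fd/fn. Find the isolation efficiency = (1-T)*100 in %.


r = 55.6 / 11.7 = 4.75214
r^2 - 1 = 4.75214^2 - 1 = 21.5828
T = 1/21.5828 = 0.0463332
Efficiency = (1 - 0.0463332)*100 = 95.367 %


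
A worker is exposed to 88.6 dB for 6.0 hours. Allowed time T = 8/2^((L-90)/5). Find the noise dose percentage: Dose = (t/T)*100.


T_allowed = 8 / 2^((88.6 - 90)/5) = 9.71356 hr
Dose = 6.0 / 9.71356 * 100 = 61.769 %


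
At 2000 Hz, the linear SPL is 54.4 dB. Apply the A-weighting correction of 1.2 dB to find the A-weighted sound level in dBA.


A-weighting table: 2000 Hz -> 1.2 dB correction
SPL_A = SPL + correction = 54.4 + (1.2) = 55.6 dBA


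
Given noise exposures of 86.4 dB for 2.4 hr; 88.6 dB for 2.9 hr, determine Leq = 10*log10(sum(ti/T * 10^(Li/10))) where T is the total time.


T_total = 2.4 + 2.9 = 5.3 hr
(2.4/5.3) * 10^(86.4/10) = 1.97668e+08
(2.9/5.3) * 10^(88.6/10) = 3.96389e+08
Sum = 1.97668e+08 + 3.96389e+08 = 5.94057e+08
Leq = 10*log10(5.94057e+08) = 87.738 dB


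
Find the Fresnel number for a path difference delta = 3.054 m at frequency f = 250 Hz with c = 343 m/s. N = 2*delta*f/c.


N = 2*delta*f/c = 2*delta/lambda, where lambda = c/f
lambda = 343 / 250 = 1.372 m
N = 2 * 3.054 / 1.372 = 4.4519


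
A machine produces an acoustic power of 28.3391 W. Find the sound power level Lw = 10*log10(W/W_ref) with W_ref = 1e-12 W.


W / W_ref = 28.3391 / 1e-12 = 2.83391e+13
Lw = 10 * log10(2.83391e+13) = 134.52 dB


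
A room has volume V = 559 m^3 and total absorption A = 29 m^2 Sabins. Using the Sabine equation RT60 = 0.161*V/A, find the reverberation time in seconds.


RT60 = 0.161 * 559 / 29 = 3.1034 s


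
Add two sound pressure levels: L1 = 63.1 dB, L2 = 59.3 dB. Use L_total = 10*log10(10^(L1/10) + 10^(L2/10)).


10^(63.1/10) = 2.04174e+06
10^(59.3/10) = 851138
Sum = 2.04174e+06 + 851138 = 2.89288e+06
L_total = 10*log10(2.89288e+06) = 64.613 dB


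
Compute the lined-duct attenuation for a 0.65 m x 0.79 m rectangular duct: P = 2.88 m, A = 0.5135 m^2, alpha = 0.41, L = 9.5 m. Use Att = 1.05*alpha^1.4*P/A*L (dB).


alpha^1.4 = 0.41^1.4 = 0.28701
Attenuation rate = 1.05 * alpha^1.4 * P / A
= 1.05 * 0.28701 * 2.88 / 0.5135 = 1.6902 dB/m
Total Att = 1.6902 * 9.5 = 16.057 dB


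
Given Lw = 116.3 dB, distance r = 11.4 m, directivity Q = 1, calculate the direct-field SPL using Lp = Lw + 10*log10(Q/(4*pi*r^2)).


4*pi*r^2 = 4*pi*11.4^2 = 1633.13 m^2
Q / (4*pi*r^2) = 1 / 1633.13 = 0.000612321
Lp = 116.3 + 10*log10(0.000612321) = 84.17 dB


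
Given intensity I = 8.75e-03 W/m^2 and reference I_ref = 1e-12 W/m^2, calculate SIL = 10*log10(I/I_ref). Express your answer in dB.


I / I_ref = 8.75e-03 / 1e-12 = 8.75e+09
SIL = 10 * log10(8.75e+09) = 99.42 dB


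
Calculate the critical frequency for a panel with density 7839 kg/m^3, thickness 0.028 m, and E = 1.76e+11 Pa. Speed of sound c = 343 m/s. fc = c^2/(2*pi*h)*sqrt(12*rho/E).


12*rho/E = 12*7839/1.76e+11 = 5.34477e-07
sqrt(12*rho/E) = sqrt(5.34477e-07) = 0.000731079
c^2/(2*pi*h) = 343^2/(2*pi*0.028) = 668729
fc = 668729 * 0.000731079 = 488.89 Hz


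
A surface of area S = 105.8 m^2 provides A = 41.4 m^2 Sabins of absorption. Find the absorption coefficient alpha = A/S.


Absorption coefficient = absorbed power / incident power
alpha = A / S = 41.4 / 105.8 = 0.3913


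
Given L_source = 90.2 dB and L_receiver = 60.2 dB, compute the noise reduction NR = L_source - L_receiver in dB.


NR = L_source - L_receiver (difference between source and receiving room levels)
NR = 90.2 - 60.2 = 30 dB


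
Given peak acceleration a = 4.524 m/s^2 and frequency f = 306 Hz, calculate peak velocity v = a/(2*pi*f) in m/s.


omega = 2*pi*f = 2*pi*306 = 1922.65 rad/s
v = a / omega = 4.524 / 1922.65 = 0.002353 m/s


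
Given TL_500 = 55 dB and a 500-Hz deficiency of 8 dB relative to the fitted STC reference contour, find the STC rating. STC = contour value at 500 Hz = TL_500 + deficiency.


By ASTM E413, STC = value of the fitted reference contour at 500 Hz.
Contour value at 500 Hz = TL_500 + deficiency = 55 + 8 = 63
STC = 63


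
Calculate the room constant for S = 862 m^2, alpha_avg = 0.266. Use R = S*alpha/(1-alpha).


R = 862 * 0.266 / (1 - 0.266) = 312.39 m^2


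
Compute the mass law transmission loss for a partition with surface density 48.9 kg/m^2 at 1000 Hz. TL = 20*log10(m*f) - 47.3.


m * f = 48.9 * 1000 = 48900
20*log10(48900) = 93.7862 dB
TL = 93.7862 - 47.3 = 46.486 dB


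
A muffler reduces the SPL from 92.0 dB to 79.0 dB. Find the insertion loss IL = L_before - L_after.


Insertion loss = SPL without muffler - SPL with muffler
IL = 92.0 - 79.0 = 13 dB


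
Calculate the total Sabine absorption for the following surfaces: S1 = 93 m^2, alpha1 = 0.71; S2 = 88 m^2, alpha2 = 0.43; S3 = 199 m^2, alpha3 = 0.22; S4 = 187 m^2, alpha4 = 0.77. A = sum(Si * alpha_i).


93 * 0.71 = 66.03
88 * 0.43 = 37.84
199 * 0.22 = 43.78
187 * 0.77 = 143.99
A_total = 66.03 + 37.84 + 43.78 + 143.99 = 291.64 m^2


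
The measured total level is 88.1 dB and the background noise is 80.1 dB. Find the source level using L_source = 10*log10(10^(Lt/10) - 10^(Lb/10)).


10^(88.1/10) = 6.45654e+08
10^(80.1/10) = 1.02329e+08
Difference = 6.45654e+08 - 1.02329e+08 = 5.43325e+08
L_source = 10*log10(5.43325e+08) = 87.351 dB


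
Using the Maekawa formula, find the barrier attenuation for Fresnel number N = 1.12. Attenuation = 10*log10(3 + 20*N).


3 + 20*N = 3 + 20*1.12 = 25.4
Att = 10*log10(25.4) = 14.048 dB


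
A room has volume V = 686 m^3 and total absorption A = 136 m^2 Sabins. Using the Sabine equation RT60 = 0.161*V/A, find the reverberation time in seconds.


RT60 = 0.161 * 686 / 136 = 0.8121 s


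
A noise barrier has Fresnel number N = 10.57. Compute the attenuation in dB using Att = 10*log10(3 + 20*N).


3 + 20*N = 3 + 20*10.57 = 214.4
Att = 10*log10(214.4) = 23.312 dB


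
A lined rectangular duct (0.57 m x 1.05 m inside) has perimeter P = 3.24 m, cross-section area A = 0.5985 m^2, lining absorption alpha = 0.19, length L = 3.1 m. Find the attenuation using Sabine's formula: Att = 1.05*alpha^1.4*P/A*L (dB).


alpha^1.4 = 0.19^1.4 = 0.0977811
Attenuation rate = 1.05 * alpha^1.4 * P / A
= 1.05 * 0.0977811 * 3.24 / 0.5985 = 0.555808 dB/m
Total Att = 0.555808 * 3.1 = 1.723 dB


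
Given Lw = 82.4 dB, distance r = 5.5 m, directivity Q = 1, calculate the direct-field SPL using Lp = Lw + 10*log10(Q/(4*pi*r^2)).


4*pi*r^2 = 4*pi*5.5^2 = 380.133 m^2
Q / (4*pi*r^2) = 1 / 380.133 = 0.00263066
Lp = 82.4 + 10*log10(0.00263066) = 56.601 dB


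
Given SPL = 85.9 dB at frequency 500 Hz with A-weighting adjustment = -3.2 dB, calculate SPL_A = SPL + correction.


A-weighting table: 500 Hz -> -3.2 dB correction
SPL_A = SPL + correction = 85.9 + (-3.2) = 82.7 dBA


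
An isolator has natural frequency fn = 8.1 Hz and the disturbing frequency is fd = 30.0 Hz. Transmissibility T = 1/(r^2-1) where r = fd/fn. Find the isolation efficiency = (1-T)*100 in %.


r = 30.0 / 8.1 = 3.7037
r^2 - 1 = 3.7037^2 - 1 = 12.7174
T = 1/12.7174 = 0.0786324
Efficiency = (1 - 0.0786324)*100 = 92.137 %


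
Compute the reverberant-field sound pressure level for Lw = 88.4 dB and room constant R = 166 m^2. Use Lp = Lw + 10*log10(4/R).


4/R = 4/166 = 0.0240964
Lp = 88.4 + 10*log10(0.0240964) = 72.22 dB


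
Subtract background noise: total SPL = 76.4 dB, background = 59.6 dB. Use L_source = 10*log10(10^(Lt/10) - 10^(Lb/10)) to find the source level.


10^(76.4/10) = 4.36516e+07
10^(59.6/10) = 912011
Difference = 4.36516e+07 - 912011 = 4.27396e+07
L_source = 10*log10(4.27396e+07) = 76.308 dB


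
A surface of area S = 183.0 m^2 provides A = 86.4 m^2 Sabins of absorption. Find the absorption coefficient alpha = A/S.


Absorption coefficient = absorbed power / incident power
alpha = A / S = 86.4 / 183.0 = 0.47213


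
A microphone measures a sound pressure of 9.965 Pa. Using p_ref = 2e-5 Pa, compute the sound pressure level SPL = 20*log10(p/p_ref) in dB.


p / p_ref = 9.965 / 2e-5 = 498250
SPL = 20 * log10(498250) = 113.95 dB


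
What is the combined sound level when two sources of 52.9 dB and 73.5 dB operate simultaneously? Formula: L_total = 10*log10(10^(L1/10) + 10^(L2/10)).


10^(52.9/10) = 194984
10^(73.5/10) = 2.23872e+07
Sum = 194984 + 2.23872e+07 = 2.25822e+07
L_total = 10*log10(2.25822e+07) = 73.538 dB


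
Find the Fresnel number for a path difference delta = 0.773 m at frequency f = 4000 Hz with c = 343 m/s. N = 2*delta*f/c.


N = 2*delta*f/c = 2*delta/lambda, where lambda = c/f
lambda = 343 / 4000 = 0.08575 m
N = 2 * 0.773 / 0.08575 = 18.029


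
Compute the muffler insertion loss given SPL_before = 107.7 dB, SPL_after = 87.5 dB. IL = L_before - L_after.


Insertion loss = SPL without muffler - SPL with muffler
IL = 107.7 - 87.5 = 20.2 dB


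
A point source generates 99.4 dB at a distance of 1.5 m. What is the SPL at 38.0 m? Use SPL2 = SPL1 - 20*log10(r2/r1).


r2/r1 = 38.0/1.5 = 25.3333
Correction = 20*log10(25.3333) = 28.0738 dB
SPL2 = 99.4 - 28.0738 = 71.326 dB


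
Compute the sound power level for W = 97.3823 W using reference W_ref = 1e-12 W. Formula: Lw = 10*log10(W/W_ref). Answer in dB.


W / W_ref = 97.3823 / 1e-12 = 9.73823e+13
Lw = 10 * log10(9.73823e+13) = 139.88 dB


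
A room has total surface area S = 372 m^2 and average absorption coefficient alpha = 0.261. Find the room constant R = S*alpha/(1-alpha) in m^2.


R = 372 * 0.261 / (1 - 0.261) = 131.38 m^2


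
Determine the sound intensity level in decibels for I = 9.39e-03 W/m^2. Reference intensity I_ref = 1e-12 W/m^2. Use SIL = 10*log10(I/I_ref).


I / I_ref = 9.39e-03 / 1e-12 = 9.39e+09
SIL = 10 * log10(9.39e+09) = 99.727 dB


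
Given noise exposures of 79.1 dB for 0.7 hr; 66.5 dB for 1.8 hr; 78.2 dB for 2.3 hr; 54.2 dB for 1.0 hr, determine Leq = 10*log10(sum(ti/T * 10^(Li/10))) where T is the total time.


T_total = 0.7 + 1.8 + 2.3 + 1.0 = 5.8 hr
(0.7/5.8) * 10^(79.1/10) = 9.81002e+06
(1.8/5.8) * 10^(66.5/10) = 1.38626e+06
(2.3/5.8) * 10^(78.2/10) = 2.61999e+07
(1.0/5.8) * 10^(54.2/10) = 45349.4
Sum = 9.81002e+06 + 1.38626e+06 + 2.61999e+07 + 45349.4 = 3.74415e+07
Leq = 10*log10(3.74415e+07) = 75.734 dB


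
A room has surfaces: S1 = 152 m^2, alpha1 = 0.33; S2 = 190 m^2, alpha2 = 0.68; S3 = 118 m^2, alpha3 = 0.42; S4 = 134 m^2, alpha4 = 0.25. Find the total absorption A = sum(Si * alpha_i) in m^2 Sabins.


152 * 0.33 = 50.16
190 * 0.68 = 129.2
118 * 0.42 = 49.56
134 * 0.25 = 33.5
A_total = 50.16 + 129.2 + 49.56 + 33.5 = 262.42 m^2


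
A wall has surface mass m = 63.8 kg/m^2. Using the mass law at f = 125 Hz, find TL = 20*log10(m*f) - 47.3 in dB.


m * f = 63.8 * 125 = 7975
20*log10(7975) = 78.0346 dB
TL = 78.0346 - 47.3 = 30.735 dB


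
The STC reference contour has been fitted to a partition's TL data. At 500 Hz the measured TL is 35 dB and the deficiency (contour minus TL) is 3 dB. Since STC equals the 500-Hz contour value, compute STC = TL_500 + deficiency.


By ASTM E413, STC = value of the fitted reference contour at 500 Hz.
Contour value at 500 Hz = TL_500 + deficiency = 35 + 3 = 38
STC = 38


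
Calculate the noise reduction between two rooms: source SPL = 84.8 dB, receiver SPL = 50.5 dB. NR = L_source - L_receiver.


NR = L_source - L_receiver (difference between source and receiving room levels)
NR = 84.8 - 50.5 = 34.3 dB


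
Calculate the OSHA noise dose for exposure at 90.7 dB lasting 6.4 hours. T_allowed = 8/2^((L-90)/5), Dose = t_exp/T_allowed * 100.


T_allowed = 8 / 2^((90.7 - 90)/5) = 7.26015 hr
Dose = 6.4 / 7.26015 * 100 = 88.152 %


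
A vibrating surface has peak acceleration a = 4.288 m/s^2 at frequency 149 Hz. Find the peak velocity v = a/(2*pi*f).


omega = 2*pi*f = 2*pi*149 = 936.195 rad/s
v = a / omega = 4.288 / 936.195 = 0.0045802 m/s


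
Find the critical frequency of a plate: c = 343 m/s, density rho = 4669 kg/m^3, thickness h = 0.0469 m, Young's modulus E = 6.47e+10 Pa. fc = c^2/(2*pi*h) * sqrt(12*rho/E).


12*rho/E = 12*4669/6.47e+10 = 8.65966e-07
sqrt(12*rho/E) = sqrt(8.65966e-07) = 0.000930573
c^2/(2*pi*h) = 343^2/(2*pi*0.0469) = 399241
fc = 399241 * 0.000930573 = 371.52 Hz


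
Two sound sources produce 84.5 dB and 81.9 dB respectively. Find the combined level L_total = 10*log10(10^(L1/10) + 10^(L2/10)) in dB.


10^(84.5/10) = 2.81838e+08
10^(81.9/10) = 1.54882e+08
Sum = 2.81838e+08 + 1.54882e+08 = 4.3672e+08
L_total = 10*log10(4.3672e+08) = 86.402 dB


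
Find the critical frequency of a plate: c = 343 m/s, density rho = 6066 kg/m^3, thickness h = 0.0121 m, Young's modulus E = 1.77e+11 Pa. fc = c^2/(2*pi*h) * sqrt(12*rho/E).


12*rho/E = 12*6066/1.77e+11 = 4.11254e-07
sqrt(12*rho/E) = sqrt(4.11254e-07) = 0.000641291
c^2/(2*pi*h) = 343^2/(2*pi*0.0121) = 1.54747e+06
fc = 1.54747e+06 * 0.000641291 = 992.38 Hz


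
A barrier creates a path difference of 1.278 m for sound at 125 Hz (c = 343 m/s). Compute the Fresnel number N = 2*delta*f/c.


N = 2*delta*f/c = 2*delta/lambda, where lambda = c/f
lambda = 343 / 125 = 2.744 m
N = 2 * 1.278 / 2.744 = 0.93149


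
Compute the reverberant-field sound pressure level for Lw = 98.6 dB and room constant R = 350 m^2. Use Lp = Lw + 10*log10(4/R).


4/R = 4/350 = 0.0114286
Lp = 98.6 + 10*log10(0.0114286) = 79.18 dB


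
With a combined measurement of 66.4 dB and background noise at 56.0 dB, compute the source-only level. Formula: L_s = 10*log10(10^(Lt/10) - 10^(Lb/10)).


10^(66.4/10) = 4.36516e+06
10^(56.0/10) = 398107
Difference = 4.36516e+06 - 398107 = 3.96705e+06
L_source = 10*log10(3.96705e+06) = 65.985 dB


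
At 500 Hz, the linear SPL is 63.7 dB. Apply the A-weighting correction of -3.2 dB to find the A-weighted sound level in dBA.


A-weighting table: 500 Hz -> -3.2 dB correction
SPL_A = SPL + correction = 63.7 + (-3.2) = 60.5 dBA


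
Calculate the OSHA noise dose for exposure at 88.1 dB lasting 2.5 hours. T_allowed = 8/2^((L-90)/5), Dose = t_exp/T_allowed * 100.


T_allowed = 8 / 2^((88.1 - 90)/5) = 10.4107 hr
Dose = 2.5 / 10.4107 * 100 = 24.014 %


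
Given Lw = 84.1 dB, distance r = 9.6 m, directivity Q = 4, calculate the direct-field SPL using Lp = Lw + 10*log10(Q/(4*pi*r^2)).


4*pi*r^2 = 4*pi*9.6^2 = 1158.12 m^2
Q / (4*pi*r^2) = 4 / 1158.12 = 0.00345387
Lp = 84.1 + 10*log10(0.00345387) = 59.483 dB


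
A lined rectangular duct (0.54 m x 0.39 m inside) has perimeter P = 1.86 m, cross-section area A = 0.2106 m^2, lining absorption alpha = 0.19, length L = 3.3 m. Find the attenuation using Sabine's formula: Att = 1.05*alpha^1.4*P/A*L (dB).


alpha^1.4 = 0.19^1.4 = 0.0977811
Attenuation rate = 1.05 * alpha^1.4 * P / A
= 1.05 * 0.0977811 * 1.86 / 0.2106 = 0.906773 dB/m
Total Att = 0.906773 * 3.3 = 2.9924 dB


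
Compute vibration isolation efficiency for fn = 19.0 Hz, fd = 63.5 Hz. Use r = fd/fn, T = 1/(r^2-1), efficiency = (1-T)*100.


r = 63.5 / 19.0 = 3.34211
r^2 - 1 = 3.34211^2 - 1 = 10.1697
T = 1/10.1697 = 0.0983313
Efficiency = (1 - 0.0983313)*100 = 90.167 %


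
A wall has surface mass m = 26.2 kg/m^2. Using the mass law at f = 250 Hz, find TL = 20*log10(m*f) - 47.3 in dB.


m * f = 26.2 * 250 = 6550
20*log10(6550) = 76.3248 dB
TL = 76.3248 - 47.3 = 29.025 dB


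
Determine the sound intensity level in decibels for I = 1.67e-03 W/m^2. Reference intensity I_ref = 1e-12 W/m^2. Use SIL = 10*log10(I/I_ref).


I / I_ref = 1.67e-03 / 1e-12 = 1.67e+09
SIL = 10 * log10(1.67e+09) = 92.227 dB


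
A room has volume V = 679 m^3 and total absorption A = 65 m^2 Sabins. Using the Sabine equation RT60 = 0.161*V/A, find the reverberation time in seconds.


RT60 = 0.161 * 679 / 65 = 1.6818 s
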